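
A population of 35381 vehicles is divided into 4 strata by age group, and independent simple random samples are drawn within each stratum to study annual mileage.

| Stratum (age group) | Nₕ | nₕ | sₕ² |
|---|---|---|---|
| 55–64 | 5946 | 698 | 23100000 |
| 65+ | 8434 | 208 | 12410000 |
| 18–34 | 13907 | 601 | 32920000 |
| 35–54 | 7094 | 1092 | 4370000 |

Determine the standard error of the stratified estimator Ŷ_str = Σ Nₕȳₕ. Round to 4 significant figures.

Var(Ŷ_str) = Σₕ Nₕ²(1 − fₕ)sₕ²/nₕ.
55–64: 5946²·(1 − 698/5946)·23100000/698 = 1.0327026 × 10^12.
65+: 8434²·(1 − 208/8434)·12410000/208 = 4.1393366 × 10^12.
18–34: 13907²·(1 − 601/13907)·32920000/601 = 1.0135994 × 10^13.
35–54: 7094²·(1 − 1092/7094)·4370000/1092 = 1.7039073 × 10^11.
Sum = 1.5478424 × 10^13.
SE = √(1.5478424 × 10^13) = 3.934 × 10^6.

3.934 × 10^6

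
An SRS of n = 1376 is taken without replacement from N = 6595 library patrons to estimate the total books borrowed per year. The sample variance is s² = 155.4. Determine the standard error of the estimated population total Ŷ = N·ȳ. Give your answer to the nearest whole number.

Var(Ŷ) = N²·Var(ȳ) = N²·(1 − n/N)·s²/n.
f = 1376/6595 = 0.20864291; Var(ȳ) = 0.79135709·155.4/1376 = 0.089372741.
Var(Ŷ) = 6595² · 0.089372741 = 3.8871802 × 10^6.
SE(Ŷ) = √(3.8871802 × 10^6) = 1972.

1972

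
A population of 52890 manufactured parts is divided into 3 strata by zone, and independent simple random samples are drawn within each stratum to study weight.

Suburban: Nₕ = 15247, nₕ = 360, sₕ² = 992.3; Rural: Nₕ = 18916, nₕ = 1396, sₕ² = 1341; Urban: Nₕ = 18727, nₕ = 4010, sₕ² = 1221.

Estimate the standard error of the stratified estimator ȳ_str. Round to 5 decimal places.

Var(ȳ_str) = Σₕ Wₕ²(1 − fₕ)sₕ²/nₕ with Wₕ = Nₕ/N, N = 52890.
Suburban: Wₕ = 0.28827756; term = 0.28827756²·(1 − 0.02361120)·992.3/360 = 0.22365826.
Rural: Wₕ = 0.35764795; term = 0.35764795²·(1 − 0.07379996)·1341/1396 = 0.11380455.
Urban: Wₕ = 0.35407449; term = 0.35407449²·(1 − 0.21412933)·1221/4010 = 0.029999337.
Sum = 0.36746215.
SE = √(0.36746215) = 0.60619.

0.60619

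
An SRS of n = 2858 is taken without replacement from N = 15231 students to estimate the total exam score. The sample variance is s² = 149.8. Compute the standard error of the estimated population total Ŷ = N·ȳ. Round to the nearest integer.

Var(Ŷ) = N²·Var(ȳ) = N²·(1 − n/N)·s²/n.
f = 2858/15231 = 0.18764362; Var(ȳ) = 0.81235638·149.8/2858 = 0.042579071.
Var(Ŷ) = 15231² · 0.042579071 = 9.877636 × 10^6.
SE(Ŷ) = √(9.877636 × 10^6) = 3143.

3143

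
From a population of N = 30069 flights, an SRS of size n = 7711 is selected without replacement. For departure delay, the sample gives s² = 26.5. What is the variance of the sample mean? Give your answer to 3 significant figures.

Under SRS without replacement, Var(ȳ) = (1 − f)·s²/n with f = n/N = 7711/30069 = 0.25644351.
Var(ȳ) = (1 − 0.25644351)·26.5/7711 = 0.74355649·0.0034366489 = 0.0025553426.

0.00256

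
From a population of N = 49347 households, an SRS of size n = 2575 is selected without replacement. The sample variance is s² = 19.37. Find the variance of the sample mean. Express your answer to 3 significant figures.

0.00713

Under SRS without replacement, Var(ȳ) = (1 − f)·s²/n with f = n/N = 2575/49347 = 0.05218149.
Var(ȳ) = (1 − 0.05218149)·19.37/2575 = 0.94781851·0.0075223301 = 0.0071298037.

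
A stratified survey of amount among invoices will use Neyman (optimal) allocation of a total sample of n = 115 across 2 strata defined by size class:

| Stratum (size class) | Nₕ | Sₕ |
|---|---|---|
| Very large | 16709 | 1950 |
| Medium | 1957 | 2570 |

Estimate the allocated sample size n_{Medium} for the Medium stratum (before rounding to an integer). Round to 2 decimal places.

Neyman allocation: nₕ = n·NₕSₕ / Σⱼ NⱼSⱼ.
Σ NⱼSⱼ = 16709·1950 + 1957·2570 = 3.761204 × 10^7.
n_{Medium} = 115·1957·2570 / (3.761204 × 10^7) = 15.38.

15.38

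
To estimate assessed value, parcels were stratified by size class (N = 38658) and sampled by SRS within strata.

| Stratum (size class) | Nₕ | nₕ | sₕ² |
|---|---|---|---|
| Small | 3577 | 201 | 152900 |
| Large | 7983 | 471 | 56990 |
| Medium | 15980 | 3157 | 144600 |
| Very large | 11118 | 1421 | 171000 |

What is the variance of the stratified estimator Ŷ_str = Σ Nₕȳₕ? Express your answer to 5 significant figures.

3.8801 × 10^10

Var(Ŷ_str) = Σₕ Nₕ²(1 − fₕ)sₕ²/nₕ.
Small: 3577²·(1 − 201/3577)·152900/201 = 9.1861346 × 10^9.
Large: 7983²·(1 − 471/7983)·56990/471 = 7.2560365 × 10^9.
Medium: 15980²·(1 − 3157/15980)·144600/3157 = 9.3855587 × 10^9.
Very large: 11118²·(1 − 1421/11118)·171000/1421 = 1.2973767 × 10^10.
Sum = 3.8801497 × 10^10.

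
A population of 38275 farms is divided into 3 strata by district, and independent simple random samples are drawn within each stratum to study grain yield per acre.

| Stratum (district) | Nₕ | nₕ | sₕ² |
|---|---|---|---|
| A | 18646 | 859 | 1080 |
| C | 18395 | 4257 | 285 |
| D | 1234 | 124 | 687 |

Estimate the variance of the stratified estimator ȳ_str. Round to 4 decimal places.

0.3017

Var(ȳ_str) = Σₕ Wₕ²(1 − fₕ)sₕ²/nₕ with Wₕ = Nₕ/N, N = 38275.
A: Wₕ = 0.48715872; term = 0.48715872²·(1 − 0.04606886)·1080/859 = 0.28463518.
C: Wₕ = 0.48060091; term = 0.48060091²·(1 − 0.23142158)·285/4257 = 0.011884983.
D: Wₕ = 0.03224037; term = 0.03224037²·(1 − 0.10048622)·687/124 = 0.0051801554.
Sum = 0.30170032.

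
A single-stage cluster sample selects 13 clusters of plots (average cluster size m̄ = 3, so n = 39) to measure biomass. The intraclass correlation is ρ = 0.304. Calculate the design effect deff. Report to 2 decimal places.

deff = 1 + (3 − 1)·0.304 = 1 + 0.608 = 1.608.

1.61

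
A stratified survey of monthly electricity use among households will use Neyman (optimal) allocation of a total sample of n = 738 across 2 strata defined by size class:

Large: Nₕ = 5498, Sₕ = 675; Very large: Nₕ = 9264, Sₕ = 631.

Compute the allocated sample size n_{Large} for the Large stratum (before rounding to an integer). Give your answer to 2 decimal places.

Neyman allocation: nₕ = n·NₕSₕ / Σⱼ NⱼSⱼ.
Σ NⱼSⱼ = 5498·675 + 9264·631 = 9.556734 × 10^6.
n_{Large} = 738·5498·675 / (9.556734 × 10^6) = 286.59.

286.59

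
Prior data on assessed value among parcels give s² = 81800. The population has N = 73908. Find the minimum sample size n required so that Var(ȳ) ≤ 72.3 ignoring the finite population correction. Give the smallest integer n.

Without fpc, n₀ = s²/D = 81800/72.3 = 1131.3970.
Rounding up, n = 1132.

1132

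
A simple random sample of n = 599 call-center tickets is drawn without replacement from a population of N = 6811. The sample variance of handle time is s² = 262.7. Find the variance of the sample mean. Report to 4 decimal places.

Under SRS without replacement, Var(ȳ) = (1 − f)·s²/n with f = n/N = 599/6811 = 0.08794597.
Var(ȳ) = (1 − 0.08794597)·262.7/599 = 0.91205403·0.43856427 = 0.39999431.

0.4000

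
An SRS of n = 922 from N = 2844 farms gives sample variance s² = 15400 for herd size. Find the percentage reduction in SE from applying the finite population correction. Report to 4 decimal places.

f = n/N = 922/2844 = 0.32419128.
SE_no-fpc = √(s²/n) = 4.0869084; SE_fpc = √((1−f)s²/n) = 3.3597487.
Ratio = √(1−f) = 0.82207586. Reduction = 100·(1 − 0.82207586) = 17.7924%.

17.7924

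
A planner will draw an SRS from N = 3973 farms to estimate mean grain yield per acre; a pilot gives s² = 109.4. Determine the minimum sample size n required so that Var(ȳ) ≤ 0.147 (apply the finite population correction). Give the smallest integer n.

Without fpc, n₀ = s²/D = 109.4/0.147 = 744.2177.
With fpc, (1 − n/N)·s²/n ≤ D requires n ≥ n₀/(1 + n₀/N) = 744.2177/(1 + 744.2177/3973) = 626.8053.
Rounding up, n = 627.

627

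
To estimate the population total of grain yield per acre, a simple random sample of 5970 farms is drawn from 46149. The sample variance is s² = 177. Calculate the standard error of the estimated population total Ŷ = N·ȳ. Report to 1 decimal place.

Var(Ŷ) = N²·Var(ȳ) = N²·(1 − n/N)·s²/n.
f = 5970/46149 = 0.12936358; Var(ȳ) = 0.87063642·177/5970 = 0.025812838.
Var(Ŷ) = 46149² · 0.025812838 = 5.4974381 × 10^7.
SE(Ŷ) = √(5.4974381 × 10^7) = 7414.5.

7414.5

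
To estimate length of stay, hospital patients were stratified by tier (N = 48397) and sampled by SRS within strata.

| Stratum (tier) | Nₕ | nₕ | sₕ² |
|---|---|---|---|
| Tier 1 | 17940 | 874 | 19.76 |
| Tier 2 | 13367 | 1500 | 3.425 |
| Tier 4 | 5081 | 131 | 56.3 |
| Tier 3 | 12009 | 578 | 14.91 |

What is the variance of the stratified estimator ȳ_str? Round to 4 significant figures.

Var(ȳ_str) = Σₕ Wₕ²(1 − fₕ)sₕ²/nₕ with Wₕ = Nₕ/N, N = 48397.
Tier 1: Wₕ = 0.37068413; term = 0.37068413²·(1 − 0.04871795)·19.76/874 = 0.0029552403.
Tier 2: Wₕ = 0.27619481; term = 0.27619481²·(1 − 0.11221665)·3.425/1500 = 1.5463483 × 10^-4.
Tier 4: Wₕ = 0.10498585; term = 0.10498585²·(1 − 0.02578233)·56.3/131 = 0.0046148183.
Tier 3: Wₕ = 0.24813521; term = 0.24813521²·(1 − 0.04813057)·14.91/578 = 0.0015118336.
Sum = 0.009236527.

0.009237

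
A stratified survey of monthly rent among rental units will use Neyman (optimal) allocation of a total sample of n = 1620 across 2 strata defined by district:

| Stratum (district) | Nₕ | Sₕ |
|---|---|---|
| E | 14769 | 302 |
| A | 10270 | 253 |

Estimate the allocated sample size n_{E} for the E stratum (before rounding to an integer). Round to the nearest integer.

Neyman allocation: nₕ = n·NₕSₕ / Σⱼ NⱼSⱼ.
Σ NⱼSⱼ = 14769·302 + 10270·253 = 7.058548 × 10^6.
n_{E} = 1620·14769·302 / (7.058548 × 10^6) = 1024.

1024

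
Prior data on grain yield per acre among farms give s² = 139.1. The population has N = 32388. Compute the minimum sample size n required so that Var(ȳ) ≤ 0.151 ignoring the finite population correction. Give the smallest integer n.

Without fpc, n₀ = s²/D = 139.1/0.151 = 921.1921.
Rounding up, n = 922.

922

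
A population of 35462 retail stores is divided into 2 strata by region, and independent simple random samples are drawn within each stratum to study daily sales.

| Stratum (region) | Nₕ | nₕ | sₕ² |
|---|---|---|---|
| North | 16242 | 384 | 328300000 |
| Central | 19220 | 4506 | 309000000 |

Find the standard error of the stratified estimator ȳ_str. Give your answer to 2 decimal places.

Var(ȳ_str) = Σₕ Wₕ²(1 − fₕ)sₕ²/nₕ with Wₕ = Nₕ/N, N = 35462.
North: Wₕ = 0.45801139; term = 0.45801139²·(1 − 0.02364241)·328300000/384 = 175106.04.
Central: Wₕ = 0.54198861; term = 0.54198861²·(1 − 0.23444329)·309000000/4506 = 15421.442.
Sum = 190527.48.
SE = √(190527.48) = 436.49.

436.49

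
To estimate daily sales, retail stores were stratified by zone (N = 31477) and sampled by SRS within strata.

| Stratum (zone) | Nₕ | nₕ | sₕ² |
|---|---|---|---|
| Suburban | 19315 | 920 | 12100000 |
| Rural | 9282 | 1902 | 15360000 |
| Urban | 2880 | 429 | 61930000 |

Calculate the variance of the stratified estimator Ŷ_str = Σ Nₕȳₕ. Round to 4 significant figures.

6.245 × 10^12

Var(Ŷ_str) = Σₕ Nₕ²(1 − fₕ)sₕ²/nₕ.
Suburban: 19315²·(1 − 920/19315)·12100000/920 = 4.6729598 × 10^12.
Rural: 9282²·(1 − 1902/9282)·15360000/1902 = 5.5319549 × 10^11.
Urban: 2880²·(1 − 429/2880)·61930000/429 = 1.0190127 × 10^12.
Sum = 6.245168 × 10^12.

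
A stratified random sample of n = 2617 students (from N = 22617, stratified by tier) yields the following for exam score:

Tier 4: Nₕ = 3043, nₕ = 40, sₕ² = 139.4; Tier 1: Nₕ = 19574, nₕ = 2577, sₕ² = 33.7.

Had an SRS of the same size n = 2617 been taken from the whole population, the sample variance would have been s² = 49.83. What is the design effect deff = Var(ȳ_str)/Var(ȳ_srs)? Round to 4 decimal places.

Var(ȳ_str) = Σ Wₕ²(1−fₕ)sₕ²/nₕ with Wₕ = Nₕ/22617:
  Tier 4: (3043/22617)²·(1−40/3043)·139.4/40 = 0.06225727
  Tier 1: (19574/22617)²·(1−2577/19574)·33.7/2577 = 0.008505451
  → Var(ȳ_str) = 0.070762721.
Var(ȳ_srs) = (1 − 2617/22617)·49.83/2617 = 0.016837677.
deff = 0.070762721 / 0.016837677 = 4.2026.

4.2026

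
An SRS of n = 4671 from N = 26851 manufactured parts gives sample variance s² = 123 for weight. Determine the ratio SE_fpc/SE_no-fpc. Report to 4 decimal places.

0.9089

f = n/N = 4671/26851 = 0.17396000.
SE_no-fpc = √(s²/n) = 0.16227351; SE_fpc = √((1−f)s²/n) = 0.1474851.
Ratio = √(1−f) = 0.90886743.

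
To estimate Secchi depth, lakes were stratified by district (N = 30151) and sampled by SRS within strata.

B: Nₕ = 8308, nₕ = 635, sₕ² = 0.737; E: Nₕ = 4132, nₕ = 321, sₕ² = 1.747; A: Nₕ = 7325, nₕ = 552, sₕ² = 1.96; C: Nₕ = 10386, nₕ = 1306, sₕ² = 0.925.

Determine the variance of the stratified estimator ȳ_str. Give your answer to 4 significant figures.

4.429 × 10^-4

Var(ȳ_str) = Σₕ Wₕ²(1 − fₕ)sₕ²/nₕ with Wₕ = Nₕ/N, N = 30151.
B: Wₕ = 0.27554642; term = 0.27554642²·(1 − 0.07643235)·0.737/635 = 8.1386432 × 10^-5.
E: Wₕ = 0.13704355; term = 0.13704355²·(1 − 0.07768635)·1.747/321 = 9.4272211 × 10^-5.
A: Wₕ = 0.24294385; term = 0.24294385²·(1 − 0.07535836)·1.96/552 = 1.9377701 × 10^-4.
C: Wₕ = 0.34446619; term = 0.34446619²·(1 − 0.12574620)·0.925/1306 = 7.3473255 × 10^-5.
Sum = 4.4290891 × 10^-4.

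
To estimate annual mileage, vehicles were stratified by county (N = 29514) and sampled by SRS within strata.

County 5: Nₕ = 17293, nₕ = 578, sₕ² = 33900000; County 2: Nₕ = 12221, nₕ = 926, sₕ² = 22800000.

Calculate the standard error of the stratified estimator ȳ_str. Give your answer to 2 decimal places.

Var(ȳ_str) = Σₕ Wₕ²(1 − fₕ)sₕ²/nₕ with Wₕ = Nₕ/N, N = 29514.
County 5: Wₕ = 0.58592532; term = 0.58592532²·(1 − 0.03342393)·33900000/578 = 19462.223.
County 2: Wₕ = 0.41407468; term = 0.41407468²·(1 − 0.07577121)·22800000/926 = 3901.7613.
Sum = 23363.984.
SE = √(23363.984) = 152.85.

152.85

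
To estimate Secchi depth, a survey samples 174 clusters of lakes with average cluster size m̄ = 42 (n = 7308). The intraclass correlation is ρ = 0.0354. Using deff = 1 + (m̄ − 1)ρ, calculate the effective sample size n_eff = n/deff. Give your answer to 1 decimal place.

2981.2

deff = 1 + (42 − 1)·0.0354 = 1 + 1.4514 = 2.4514.
n_eff = 7308 / 2.4514 = 2981.2.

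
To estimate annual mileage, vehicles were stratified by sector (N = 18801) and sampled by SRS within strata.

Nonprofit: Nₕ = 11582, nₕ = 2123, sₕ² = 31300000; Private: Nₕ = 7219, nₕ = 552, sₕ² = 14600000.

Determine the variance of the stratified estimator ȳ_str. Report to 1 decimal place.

8170.7

Var(ȳ_str) = Σₕ Wₕ²(1 − fₕ)sₕ²/nₕ with Wₕ = Nₕ/N, N = 18801.
Nonprofit: Wₕ = 0.61603106; term = 0.61603106²·(1 − 0.18330168)·31300000/2123 = 4569.4216.
Private: Wₕ = 0.38396894; term = 0.38396894²·(1 − 0.07646488)·14600000/552 = 3601.3006.
Sum = 8170.7222.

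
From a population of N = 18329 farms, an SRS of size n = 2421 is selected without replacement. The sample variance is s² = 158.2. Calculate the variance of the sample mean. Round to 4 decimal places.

Under SRS without replacement, Var(ȳ) = (1 − f)·s²/n with f = n/N = 2421/18329 = 0.13208577.
Var(ȳ) = (1 − 0.13208577)·158.2/2421 = 0.86791423·0.065344899 = 0.056713768.

0.0567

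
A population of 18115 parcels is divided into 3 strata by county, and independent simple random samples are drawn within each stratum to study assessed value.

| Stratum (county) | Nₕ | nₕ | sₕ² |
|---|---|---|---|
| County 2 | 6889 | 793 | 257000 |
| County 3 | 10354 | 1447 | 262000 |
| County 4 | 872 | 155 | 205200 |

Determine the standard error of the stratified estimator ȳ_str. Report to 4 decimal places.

9.7408

Var(ȳ_str) = Σₕ Wₕ²(1 − fₕ)sₕ²/nₕ with Wₕ = Nₕ/N, N = 18115.
County 2: Wₕ = 0.38029258; term = 0.38029258²·(1 − 0.11511105)·257000/793 = 41.47481.
County 3: Wₕ = 0.57157052; term = 0.57157052²·(1 − 0.13975275)·262000/1447 = 50.885693.
County 4: Wₕ = 0.04813690; term = 0.04813690²·(1 − 0.17775229)·205200/155 = 2.5223458.
Sum = 94.882849.
SE = √(94.882849) = 9.7408.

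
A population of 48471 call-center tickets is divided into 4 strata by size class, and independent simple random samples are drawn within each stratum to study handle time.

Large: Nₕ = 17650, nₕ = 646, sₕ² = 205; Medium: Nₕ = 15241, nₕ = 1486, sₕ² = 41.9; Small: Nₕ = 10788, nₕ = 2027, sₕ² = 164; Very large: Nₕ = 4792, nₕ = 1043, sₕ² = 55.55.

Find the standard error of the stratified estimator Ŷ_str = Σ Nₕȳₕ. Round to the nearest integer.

10476

Var(Ŷ_str) = Σₕ Nₕ²(1 − fₕ)sₕ²/nₕ.
Large: 17650²·(1 − 646/17650)·205/646 = 9.5239509 × 10^7.
Medium: 15241²·(1 − 1486/15241)·41.9/1486 = 5.9111131 × 10^6.
Small: 10788²·(1 − 2027/10788)·164/2027 = 7.6468878 × 10^6.
Very large: 4792²·(1 − 1043/4792)·55.55/1043 = 956823.88.
Sum = 1.0975433 × 10^8.
SE = √(1.0975433 × 10^8) = 10476.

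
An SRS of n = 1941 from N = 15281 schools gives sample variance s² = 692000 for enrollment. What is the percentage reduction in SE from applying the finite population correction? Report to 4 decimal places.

f = n/N = 1941/15281 = 0.12702048.
SE_no-fpc = √(s²/n) = 18.881665; SE_fpc = √((1−f)s²/n) = 17.641776.
Ratio = √(1−f) = 0.93433373. Reduction = 100·(1 − 0.93433373) = 6.5666%.

6.5666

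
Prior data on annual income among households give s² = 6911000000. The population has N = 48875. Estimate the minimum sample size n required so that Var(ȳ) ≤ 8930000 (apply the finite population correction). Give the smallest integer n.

Without fpc, n₀ = s²/D = 6911000000/8930000 = 773.9082.
With fpc, (1 − n/N)·s²/n ≤ D requires n ≥ n₀/(1 + n₀/N) = 773.9082/(1 + 773.9082/48875) = 761.8448.
Rounding up, n = 762.

762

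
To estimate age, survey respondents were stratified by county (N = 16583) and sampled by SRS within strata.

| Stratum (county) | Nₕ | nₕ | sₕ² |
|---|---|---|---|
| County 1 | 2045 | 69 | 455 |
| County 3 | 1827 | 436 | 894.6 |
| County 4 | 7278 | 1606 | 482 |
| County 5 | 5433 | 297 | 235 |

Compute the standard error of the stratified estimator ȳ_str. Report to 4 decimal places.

0.4911

Var(ȳ_str) = Σₕ Wₕ²(1 − fₕ)sₕ²/nₕ with Wₕ = Nₕ/N, N = 16583.
County 1: Wₕ = 0.12331906; term = 0.12331906²·(1 − 0.03374083)·455/69 = 0.096898344.
County 3: Wₕ = 0.11017307; term = 0.11017307²·(1 − 0.23864258)·894.6/436 = 0.018961901.
County 4: Wₕ = 0.43888319; term = 0.43888319²·(1 − 0.22066502)·482/1606 = 0.045052985.
County 5: Wₕ = 0.32762468; term = 0.32762468²·(1 − 0.05466593)·235/297 = 0.080287869.
Sum = 0.2412011.
SE = √(0.2412011) = 0.4911.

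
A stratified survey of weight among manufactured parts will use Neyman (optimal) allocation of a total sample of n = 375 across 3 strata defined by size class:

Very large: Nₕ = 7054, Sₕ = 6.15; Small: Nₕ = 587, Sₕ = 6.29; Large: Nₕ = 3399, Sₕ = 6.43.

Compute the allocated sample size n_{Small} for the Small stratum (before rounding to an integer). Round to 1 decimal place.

Neyman allocation: nₕ = n·NₕSₕ / Σⱼ NⱼSⱼ.
Σ NⱼSⱼ = 7054·6.15 + 587·6.29 + 3399·6.43 = 68929.9.
n_{Small} = 375·587·6.29 / 68929.9 = 20.1.

20.1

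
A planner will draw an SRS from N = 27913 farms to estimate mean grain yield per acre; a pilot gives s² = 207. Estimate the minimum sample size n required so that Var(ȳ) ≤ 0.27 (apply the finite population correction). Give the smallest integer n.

Without fpc, n₀ = s²/D = 207/0.27 = 766.6667.
With fpc, (1 − n/N)·s²/n ≤ D requires n ≥ n₀/(1 + n₀/N) = 766.6667/(1 + 766.6667/27913) = 746.1721.
Rounding up, n = 747.

747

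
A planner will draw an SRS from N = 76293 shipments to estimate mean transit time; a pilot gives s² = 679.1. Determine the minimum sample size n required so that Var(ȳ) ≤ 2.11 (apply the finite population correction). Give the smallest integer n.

Without fpc, n₀ = s²/D = 679.1/2.11 = 321.8483.
With fpc, (1 − n/N)·s²/n ≤ D requires n ≥ n₀/(1 + n₀/N) = 321.8483/(1 + 321.8483/76293) = 320.4963.
Rounding up, n = 321.

321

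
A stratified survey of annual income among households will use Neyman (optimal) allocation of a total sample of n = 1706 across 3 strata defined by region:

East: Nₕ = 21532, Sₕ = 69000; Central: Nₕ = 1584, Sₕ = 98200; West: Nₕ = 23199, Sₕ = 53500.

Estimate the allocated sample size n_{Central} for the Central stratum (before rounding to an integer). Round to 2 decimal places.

92.06

Neyman allocation: nₕ = n·NₕSₕ / Σⱼ NⱼSⱼ.
Σ NⱼSⱼ = 21532·69000 + 1584·98200 + 23199·53500 = 2.8824033 × 10^9.
n_{Central} = 1706·1584·98200 / (2.8824033 × 10^9) = 92.06.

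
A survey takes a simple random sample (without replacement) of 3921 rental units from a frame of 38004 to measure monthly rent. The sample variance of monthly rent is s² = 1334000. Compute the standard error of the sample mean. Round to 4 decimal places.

Under SRS without replacement, Var(ȳ) = (1 − f)·s²/n with f = n/N = 3921/38004 = 0.10317335.
Var(ȳ) = (1 − 0.10317335)·1334000/3921 = 0.89682665·340.21933 = 305.11776.
SE(ȳ) = √(305.11776) = 17.4676.

17.4676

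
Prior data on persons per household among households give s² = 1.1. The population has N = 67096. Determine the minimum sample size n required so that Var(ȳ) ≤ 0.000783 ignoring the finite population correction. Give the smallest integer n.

Without fpc, n₀ = s²/D = 1.1/0.000783 = 1404.8531.
Rounding up, n = 1405.

1405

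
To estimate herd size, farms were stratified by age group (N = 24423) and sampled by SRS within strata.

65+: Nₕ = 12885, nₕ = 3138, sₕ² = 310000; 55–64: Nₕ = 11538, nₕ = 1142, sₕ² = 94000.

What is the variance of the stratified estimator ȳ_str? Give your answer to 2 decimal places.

Var(ȳ_str) = Σₕ Wₕ²(1 − fₕ)sₕ²/nₕ with Wₕ = Nₕ/N, N = 24423.
65+: Wₕ = 0.52757646; term = 0.52757646²·(1 − 0.24353900)·310000/3138 = 20.800134.
55–64: Wₕ = 0.47242354; term = 0.47242354²·(1 − 0.09897729)·94000/1142 = 16.552383.
Sum = 37.352517.

37.35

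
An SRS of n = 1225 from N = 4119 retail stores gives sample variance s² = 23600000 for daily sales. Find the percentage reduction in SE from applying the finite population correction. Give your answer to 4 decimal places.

16.1789

f = n/N = 1225/4119 = 0.29740228.
SE_no-fpc = √(s²/n) = 138.79952; SE_fpc = √((1−f)s²/n) = 116.34329.
Ratio = √(1−f) = 0.83821102. Reduction = 100·(1 − 0.83821102) = 16.1789%.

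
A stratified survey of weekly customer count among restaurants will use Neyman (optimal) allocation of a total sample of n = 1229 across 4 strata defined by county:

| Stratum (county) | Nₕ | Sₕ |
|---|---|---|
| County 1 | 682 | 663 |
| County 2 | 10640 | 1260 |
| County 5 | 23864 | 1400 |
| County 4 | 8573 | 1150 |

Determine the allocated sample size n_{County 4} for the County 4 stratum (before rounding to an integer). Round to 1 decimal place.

212.1

Neyman allocation: nₕ = n·NₕSₕ / Σⱼ NⱼSⱼ.
Σ NⱼSⱼ = 682·663 + 10640·1260 + 23864·1400 + 8573·1150 = 5.7127116 × 10^7.
n_{County 4} = 1229·8573·1150 / (5.7127116 × 10^7) = 212.1.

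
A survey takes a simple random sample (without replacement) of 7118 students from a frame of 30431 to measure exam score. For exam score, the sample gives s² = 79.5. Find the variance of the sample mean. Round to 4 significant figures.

0.008556

Under SRS without replacement, Var(ȳ) = (1 − f)·s²/n with f = n/N = 7118/30431 = 0.23390621.
Var(ȳ) = (1 − 0.23390621)·79.5/7118 = 0.76609379·0.011168868 = 0.0085564001.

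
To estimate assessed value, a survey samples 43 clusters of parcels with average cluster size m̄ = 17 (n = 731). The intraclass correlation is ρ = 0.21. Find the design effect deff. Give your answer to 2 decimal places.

4.36

deff = 1 + (17 − 1)·0.21 = 1 + 3.36 = 4.36.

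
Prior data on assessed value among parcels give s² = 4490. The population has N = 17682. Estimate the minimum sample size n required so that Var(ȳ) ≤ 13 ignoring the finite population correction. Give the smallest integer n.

Without fpc, n₀ = s²/D = 4490/13 = 345.3846.
Rounding up, n = 346.

346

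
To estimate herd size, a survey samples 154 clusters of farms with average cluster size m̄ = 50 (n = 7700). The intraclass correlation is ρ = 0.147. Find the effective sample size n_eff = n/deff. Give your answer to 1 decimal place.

938.7

deff = 1 + (50 − 1)·0.147 = 1 + 7.203 = 8.203.
n_eff = 7700 / 8.203 = 938.7.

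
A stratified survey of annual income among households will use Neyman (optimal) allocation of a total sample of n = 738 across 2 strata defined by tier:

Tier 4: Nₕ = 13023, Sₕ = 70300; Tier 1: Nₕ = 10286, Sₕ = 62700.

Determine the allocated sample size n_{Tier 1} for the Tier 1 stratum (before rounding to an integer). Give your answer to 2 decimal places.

305.01

Neyman allocation: nₕ = n·NₕSₕ / Σⱼ NⱼSⱼ.
Σ NⱼSⱼ = 13023·70300 + 10286·62700 = 1.5604491 × 10^9.
n_{Tier 1} = 738·10286·62700 / (1.5604491 × 10^9) = 305.01.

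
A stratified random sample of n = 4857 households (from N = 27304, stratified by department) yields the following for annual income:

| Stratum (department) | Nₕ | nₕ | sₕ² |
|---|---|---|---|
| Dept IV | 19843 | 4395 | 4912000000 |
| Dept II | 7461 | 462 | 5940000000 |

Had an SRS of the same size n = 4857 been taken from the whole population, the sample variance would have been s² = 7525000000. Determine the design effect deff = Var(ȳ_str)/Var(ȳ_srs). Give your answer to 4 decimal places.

Var(ȳ_str) = Σ Wₕ²(1−fₕ)sₕ²/nₕ with Wₕ = Nₕ/27304:
  Dept IV: (19843/27304)²·(1−4395/19843)·4912000000/4395 = 459543.39
  Dept II: (7461/27304)²·(1−462/7461)·5940000000/462 = 900585.5
  → Var(ȳ_str) = 1.3601289 × 10^6.
Var(ȳ_srs) = (1 − 4857/27304)·7525000000/4857 = 1.2737096 × 10^6.
deff = (1.3601289 × 10^6) / (1.2737096 × 10^6) = 1.0678.

1.0678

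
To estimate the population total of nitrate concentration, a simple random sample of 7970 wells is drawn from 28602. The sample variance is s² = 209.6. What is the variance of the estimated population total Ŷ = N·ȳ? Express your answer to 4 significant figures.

1.552 × 10^7

Var(Ŷ) = N²·Var(ȳ) = N²·(1 − n/N)·s²/n.
f = 7970/28602 = 0.27865184; Var(ȳ) = 0.72134816·209.6/7970 = 0.018970461.
Var(Ŷ) = 28602² · 0.018970461 = 1.5519249 × 10^7.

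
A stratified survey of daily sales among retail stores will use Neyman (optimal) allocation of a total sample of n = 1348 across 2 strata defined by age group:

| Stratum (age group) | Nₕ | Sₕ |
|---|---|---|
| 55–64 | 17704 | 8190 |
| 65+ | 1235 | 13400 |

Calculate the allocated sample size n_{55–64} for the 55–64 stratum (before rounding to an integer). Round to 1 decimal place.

1209.9

Neyman allocation: nₕ = n·NₕSₕ / Σⱼ NⱼSⱼ.
Σ NⱼSⱼ = 17704·8190 + 1235·13400 = 1.6154476 × 10^8.
n_{55–64} = 1348·17704·8190 / (1.6154476 × 10^8) = 1209.9.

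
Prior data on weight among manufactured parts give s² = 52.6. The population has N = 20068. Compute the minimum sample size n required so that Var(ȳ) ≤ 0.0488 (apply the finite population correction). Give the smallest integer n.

1023

Without fpc, n₀ = s²/D = 52.6/0.0488 = 1077.8689.
With fpc, (1 − n/N)·s²/n ≤ D requires n ≥ n₀/(1 + n₀/N) = 1077.8689/(1 + 1077.8689/20068) = 1022.9267.
Rounding up, n = 1023.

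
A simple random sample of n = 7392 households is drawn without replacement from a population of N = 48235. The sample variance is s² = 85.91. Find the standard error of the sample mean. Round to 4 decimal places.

Under SRS without replacement, Var(ȳ) = (1 − f)·s²/n with f = n/N = 7392/48235 = 0.15324971.
Var(ȳ) = (1 − 0.15324971)·85.91/7392 = 0.84675029·0.011622024 = 0.009840952.
SE(ȳ) = √(0.009840952) = 0.0992.

0.0992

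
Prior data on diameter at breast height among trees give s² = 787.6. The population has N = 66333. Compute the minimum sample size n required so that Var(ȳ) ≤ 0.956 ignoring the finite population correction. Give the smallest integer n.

824

Without fpc, n₀ = s²/D = 787.6/0.956 = 823.8494.
Rounding up, n = 824.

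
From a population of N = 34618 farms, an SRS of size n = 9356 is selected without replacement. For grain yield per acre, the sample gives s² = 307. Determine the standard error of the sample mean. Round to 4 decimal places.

Under SRS without replacement, Var(ȳ) = (1 − f)·s²/n with f = n/N = 9356/34618 = 0.27026402.
Var(ȳ) = (1 − 0.27026402)·307/9356 = 0.72973598·0.032813168 = 0.023944949.
SE(ȳ) = √(0.023944949) = 0.1547.

0.1547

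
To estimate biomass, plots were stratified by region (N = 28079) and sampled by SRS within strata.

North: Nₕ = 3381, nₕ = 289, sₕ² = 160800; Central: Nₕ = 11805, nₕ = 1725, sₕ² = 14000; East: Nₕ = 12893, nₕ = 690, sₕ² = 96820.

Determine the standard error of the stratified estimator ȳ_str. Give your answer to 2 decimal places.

6.05

Var(ȳ_str) = Σₕ Wₕ²(1 − fₕ)sₕ²/nₕ with Wₕ = Nₕ/N, N = 28079.
North: Wₕ = 0.12041027; term = 0.12041027²·(1 − 0.08547767)·160800/289 = 7.3775062.
Central: Wₕ = 0.42042096; term = 0.42042096²·(1 − 0.14612452)·14000/1725 = 1.2249044.
East: Wₕ = 0.45916877; term = 0.45916877²·(1 − 0.05351741)·96820/690 = 28.000985.
Sum = 36.603396.
SE = √(36.603396) = 6.05.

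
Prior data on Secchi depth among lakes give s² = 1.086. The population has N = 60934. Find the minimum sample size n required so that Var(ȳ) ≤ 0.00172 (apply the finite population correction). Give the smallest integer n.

625

Without fpc, n₀ = s²/D = 1.086/0.00172 = 631.3953.
With fpc, (1 − n/N)·s²/n ≤ D requires n ≥ n₀/(1 + n₀/N) = 631.3953/(1 + 631.3953/60934) = 624.9199.
Rounding up, n = 625.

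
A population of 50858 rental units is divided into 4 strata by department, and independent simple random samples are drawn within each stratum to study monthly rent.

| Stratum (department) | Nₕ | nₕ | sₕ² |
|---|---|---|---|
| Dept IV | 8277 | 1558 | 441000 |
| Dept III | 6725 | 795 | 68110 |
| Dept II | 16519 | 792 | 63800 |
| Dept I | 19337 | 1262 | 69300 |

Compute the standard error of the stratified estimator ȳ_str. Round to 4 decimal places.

4.7873

Var(ȳ_str) = Σₕ Wₕ²(1 − fₕ)sₕ²/nₕ with Wₕ = Nₕ/N, N = 50858.
Dept IV: Wₕ = 0.16274726; term = 0.16274726²·(1 − 0.18823245)·441000/1558 = 6.0859752.
Dept III: Wₕ = 0.13223092; term = 0.13223092²·(1 − 0.11821561)·68110/795 = 1.3209068.
Dept II: Wₕ = 0.32480632; term = 0.32480632²·(1 − 0.04794479)·63800/792 = 8.0910816.
Dept I: Wₕ = 0.38021550; term = 0.38021550²·(1 − 0.06526348)·69300/1262 = 7.4203216.
Sum = 22.918285.
SE = √(22.918285) = 4.7873.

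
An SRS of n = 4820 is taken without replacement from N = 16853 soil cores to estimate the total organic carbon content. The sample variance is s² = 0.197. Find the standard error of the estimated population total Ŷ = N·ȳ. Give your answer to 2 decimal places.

91.04

Var(Ŷ) = N²·Var(ȳ) = N²·(1 − n/N)·s²/n.
f = 4820/16853 = 0.28600249; Var(ȳ) = 0.71399751·0.197/4820 = 2.9182056 × 10^-5.
Var(Ŷ) = 16853² · (2.9182056 × 10^-5) = 8288.3929.
SE(Ŷ) = √(8288.3929) = 91.04.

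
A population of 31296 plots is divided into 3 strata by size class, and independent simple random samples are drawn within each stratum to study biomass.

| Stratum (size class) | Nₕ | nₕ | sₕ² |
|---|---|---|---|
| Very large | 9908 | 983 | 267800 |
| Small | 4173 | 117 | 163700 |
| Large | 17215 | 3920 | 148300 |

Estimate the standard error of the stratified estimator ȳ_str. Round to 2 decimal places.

Var(ȳ_str) = Σₕ Wₕ²(1 − fₕ)sₕ²/nₕ with Wₕ = Nₕ/N, N = 31296.
Very large: Wₕ = 0.31658998; term = 0.31658998²·(1 − 0.09921276)·267800/983 = 24.596517.
Small: Wₕ = 0.13333972; term = 0.13333972²·(1 − 0.02803738)·163700/117 = 24.178618.
Large: Wₕ = 0.55007030; term = 0.55007030²·(1 − 0.22770839)·148300/3920 = 8.8404177.
Sum = 57.615553.
SE = √(57.615553) = 7.59.

7.59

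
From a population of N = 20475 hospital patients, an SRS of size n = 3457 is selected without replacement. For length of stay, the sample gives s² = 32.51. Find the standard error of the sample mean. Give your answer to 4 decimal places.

Under SRS without replacement, Var(ȳ) = (1 − f)·s²/n with f = n/N = 3457/20475 = 0.16884005.
Var(ȳ) = (1 − 0.16884005)·32.51/3457 = 0.83115995·0.0094041076 = 0.0078163176.
SE(ȳ) = √(0.0078163176) = 0.0884.

0.0884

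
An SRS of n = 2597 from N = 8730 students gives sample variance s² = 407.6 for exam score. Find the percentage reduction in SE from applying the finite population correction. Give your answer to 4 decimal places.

16.1835

f = n/N = 2597/8730 = 0.29747995.
SE_no-fpc = √(s²/n) = 0.39616957; SE_fpc = √((1−f)s²/n) = 0.33205534.
Ratio = √(1−f) = 0.83816469. Reduction = 100·(1 − 0.83816469) = 16.1835%.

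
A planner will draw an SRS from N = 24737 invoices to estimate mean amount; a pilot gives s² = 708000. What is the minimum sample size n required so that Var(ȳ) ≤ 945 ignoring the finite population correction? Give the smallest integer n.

750

Without fpc, n₀ = s²/D = 708000/945 = 749.2063.
Rounding up, n = 750.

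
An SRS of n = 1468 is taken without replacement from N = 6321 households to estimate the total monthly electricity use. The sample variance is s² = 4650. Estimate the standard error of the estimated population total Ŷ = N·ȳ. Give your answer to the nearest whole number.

9857

Var(Ŷ) = N²·Var(ȳ) = N²·(1 − n/N)·s²/n.
f = 1468/6321 = 0.23224173; Var(ȳ) = 0.76775827·4650/1468 = 2.4319318.
Var(Ŷ) = 6321² · 2.4319318 = 9.7167935 × 10^7.
SE(Ŷ) = √(9.7167935 × 10^7) = 9857.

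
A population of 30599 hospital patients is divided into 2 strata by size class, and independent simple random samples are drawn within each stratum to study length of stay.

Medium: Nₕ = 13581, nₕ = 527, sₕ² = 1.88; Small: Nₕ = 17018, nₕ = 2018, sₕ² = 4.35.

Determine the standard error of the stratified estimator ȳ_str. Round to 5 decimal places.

0.03554

Var(ȳ_str) = Σₕ Wₕ²(1 − fₕ)sₕ²/nₕ with Wₕ = Nₕ/N, N = 30599.
Medium: Wₕ = 0.44383803; term = 0.44383803²·(1 − 0.03880421)·1.88/527 = 6.754732 × 10^-4.
Small: Wₕ = 0.55616197; term = 0.55616197²·(1 − 0.11858033)·4.35/2018 = 5.8769691 × 10^-4.
Sum = 0.0012631701.
SE = √(0.0012631701) = 0.03554.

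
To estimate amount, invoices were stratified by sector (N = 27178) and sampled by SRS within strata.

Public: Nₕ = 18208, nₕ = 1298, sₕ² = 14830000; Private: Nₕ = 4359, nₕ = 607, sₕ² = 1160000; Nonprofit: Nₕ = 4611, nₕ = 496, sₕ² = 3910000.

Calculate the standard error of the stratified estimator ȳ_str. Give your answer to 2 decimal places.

Var(ȳ_str) = Σₕ Wₕ²(1 − fₕ)sₕ²/nₕ with Wₕ = Nₕ/N, N = 27178.
Public: Wₕ = 0.66995364; term = 0.66995364²·(1 − 0.07128735)·14830000/1298 = 4762.5256.
Private: Wₕ = 0.16038708; term = 0.16038708²·(1 − 0.13925212)·1160000/607 = 42.313993.
Nonprofit: Wₕ = 0.16965928; term = 0.16965928²·(1 − 0.10756886)·3910000/496 = 202.50001.
Sum = 5007.3396.
SE = √(5007.3396) = 70.76.

70.76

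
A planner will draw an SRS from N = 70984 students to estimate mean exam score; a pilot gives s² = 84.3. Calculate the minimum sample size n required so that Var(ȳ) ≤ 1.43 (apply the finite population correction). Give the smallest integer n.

Without fpc, n₀ = s²/D = 84.3/1.43 = 58.9510.
With fpc, (1 − n/N)·s²/n ≤ D requires n ≥ n₀/(1 + n₀/N) = 58.9510/(1 + 58.9510/70984) = 58.9021.
Rounding up, n = 59.

59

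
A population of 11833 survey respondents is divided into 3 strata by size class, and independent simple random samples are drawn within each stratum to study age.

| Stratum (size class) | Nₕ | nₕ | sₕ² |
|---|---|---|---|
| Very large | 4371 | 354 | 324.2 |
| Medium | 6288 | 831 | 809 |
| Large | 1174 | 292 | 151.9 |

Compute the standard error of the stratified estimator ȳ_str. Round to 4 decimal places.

0.5977

Var(ȳ_str) = Σₕ Wₕ²(1 − fₕ)sₕ²/nₕ with Wₕ = Nₕ/N, N = 11833.
Very large: Wₕ = 0.36939069; term = 0.36939069²·(1 − 0.08098833)·324.2/354 = 0.11484251.
Medium: Wₕ = 0.53139525; term = 0.53139525²·(1 − 0.13215649)·809/831 = 0.23857463.
Large: Wₕ = 0.09921406; term = 0.09921406²·(1 − 0.24872232)·151.9/292 = 0.0038469972.
Sum = 0.35726414.
SE = √(0.35726414) = 0.5977.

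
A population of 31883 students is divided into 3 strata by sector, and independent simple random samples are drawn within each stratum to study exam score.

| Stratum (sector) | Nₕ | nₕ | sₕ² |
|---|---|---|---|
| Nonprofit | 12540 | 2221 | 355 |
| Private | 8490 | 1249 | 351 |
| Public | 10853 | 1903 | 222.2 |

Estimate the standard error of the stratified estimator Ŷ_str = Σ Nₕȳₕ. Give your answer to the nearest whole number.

Var(Ŷ_str) = Σₕ Nₕ²(1 − fₕ)sₕ²/nₕ.
Nonprofit: 12540²·(1 − 2221/12540)·355/2221 = 2.0683067 × 10^7.
Private: 8490²·(1 − 1249/8490)·351/1249 = 1.7276307 × 10^7.
Public: 10853²·(1 − 1903/10853)·222.2/1903 = 1.1341699 × 10^7.
Sum = 4.9301073 × 10^7.
SE = √(4.9301073 × 10^7) = 7021.

7021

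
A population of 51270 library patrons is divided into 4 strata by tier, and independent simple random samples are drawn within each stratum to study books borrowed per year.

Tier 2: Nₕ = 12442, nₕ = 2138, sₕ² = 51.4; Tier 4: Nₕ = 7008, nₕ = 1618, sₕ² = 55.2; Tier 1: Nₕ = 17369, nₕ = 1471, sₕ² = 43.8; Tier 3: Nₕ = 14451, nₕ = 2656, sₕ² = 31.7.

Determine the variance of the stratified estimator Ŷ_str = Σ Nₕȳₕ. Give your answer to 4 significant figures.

1.463 × 10^7

Var(Ŷ_str) = Σₕ Nₕ²(1 − fₕ)sₕ²/nₕ.
Tier 2: 12442²·(1 − 2138/12442)·51.4/2138 = 3.0821336 × 10^6.
Tier 4: 7008²·(1 − 1618/7008)·55.2/1618 = 1.288675 × 10^6.
Tier 1: 17369²·(1 − 1471/17369)·43.8/1471 = 8.2220241 × 10^6.
Tier 3: 14451²·(1 − 2656/14451)·31.7/2656 = 2.0343564 × 10^6.
Sum = 1.4627189 × 10^7.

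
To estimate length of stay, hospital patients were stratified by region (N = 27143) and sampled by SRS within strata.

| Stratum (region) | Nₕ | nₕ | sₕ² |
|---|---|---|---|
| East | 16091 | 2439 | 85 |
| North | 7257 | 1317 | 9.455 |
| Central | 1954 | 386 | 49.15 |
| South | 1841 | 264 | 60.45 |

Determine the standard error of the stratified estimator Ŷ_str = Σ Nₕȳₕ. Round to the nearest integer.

Var(Ŷ_str) = Σₕ Nₕ²(1 − fₕ)sₕ²/nₕ.
East: 16091²·(1 − 2439/16091)·85/2439 = 7.655727 × 10^6.
North: 7257²·(1 − 1317/7257)·9.455/1317 = 309470.55.
Central: 1954²·(1 − 386/1954)·49.15/386 = 390127.74.
South: 1841²·(1 − 264/1841)·60.45/264 = 664779.87.
Sum = 9.0201052 × 10^6.
SE = √(9.0201052 × 10^6) = 3003.

3003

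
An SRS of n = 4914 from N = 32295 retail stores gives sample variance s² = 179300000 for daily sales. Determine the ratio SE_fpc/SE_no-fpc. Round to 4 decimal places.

f = n/N = 4914/32295 = 0.15215978.
SE_no-fpc = √(s²/n) = 191.01724; SE_fpc = √((1−f)s²/n) = 175.88531.
Ratio = √(1−f) = 0.92078240.

0.9208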